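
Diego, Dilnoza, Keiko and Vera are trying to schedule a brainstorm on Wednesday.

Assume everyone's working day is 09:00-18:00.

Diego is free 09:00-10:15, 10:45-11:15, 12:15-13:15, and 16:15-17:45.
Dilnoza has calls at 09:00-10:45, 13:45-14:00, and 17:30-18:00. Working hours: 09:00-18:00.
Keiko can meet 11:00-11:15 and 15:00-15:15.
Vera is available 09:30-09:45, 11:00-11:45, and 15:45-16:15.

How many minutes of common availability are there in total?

Dilnoza free within 09:00–18:00: 10:45–13:45, 14:00–17:30.
Diego ∩ Dilnoza: 10:45–11:15, 12:15–13:15, 16:15–17:30.
Diego ∩ Dilnoza ∩ Keiko: 11:00–11:15.
Diego ∩ Dilnoza ∩ Keiko ∩ Vera: 11:00–11:15.
Total common minutes: 15.

15 minutes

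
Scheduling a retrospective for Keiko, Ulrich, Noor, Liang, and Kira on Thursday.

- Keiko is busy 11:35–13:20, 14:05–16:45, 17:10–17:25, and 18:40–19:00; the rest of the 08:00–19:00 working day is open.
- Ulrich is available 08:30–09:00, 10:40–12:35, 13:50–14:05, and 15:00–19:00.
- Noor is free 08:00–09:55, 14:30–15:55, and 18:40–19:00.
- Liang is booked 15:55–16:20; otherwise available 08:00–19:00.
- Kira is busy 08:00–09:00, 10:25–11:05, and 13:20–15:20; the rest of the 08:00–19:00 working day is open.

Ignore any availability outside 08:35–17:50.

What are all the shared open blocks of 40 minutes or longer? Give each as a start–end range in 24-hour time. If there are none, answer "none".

Keiko free within 08:00–19:00: 08:00–11:35, 13:20–14:05, 16:45–17:10, 17:25–18:40.
Liang free within 08:00–19:00: 08:00–15:55, 16:20–19:00.
Kira free within 08:00–19:00: 09:00–10:25, 11:05–13:20, 15:20–19:00.
Keiko ∩ Ulrich: 08:30–09:00, 10:40–11:35, 13:50–14:05, 16:45–17:10, 17:25–18:40.
Keiko ∩ Ulrich ∩ Noor: 08:30–09:00.
Keiko ∩ Ulrich ∩ Noor ∩ Liang: 08:30–09:00.
Keiko ∩ Ulrich ∩ Noor ∩ Liang ∩ Kira: (none).
Restricted to 08:35–17:50: (none).
Windows ≥ 40 min: (none).

none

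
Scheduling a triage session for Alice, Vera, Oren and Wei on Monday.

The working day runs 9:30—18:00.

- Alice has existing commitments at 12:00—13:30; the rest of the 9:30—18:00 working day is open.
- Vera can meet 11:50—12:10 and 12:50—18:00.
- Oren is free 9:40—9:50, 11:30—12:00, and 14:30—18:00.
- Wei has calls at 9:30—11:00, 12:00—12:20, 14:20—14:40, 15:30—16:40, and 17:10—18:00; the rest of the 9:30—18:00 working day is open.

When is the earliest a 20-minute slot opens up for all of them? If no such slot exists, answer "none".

14:40

Alice free within 09:30–18:00: 09:30–12:00, 13:30–18:00.
Wei free within 09:30–18:00: 11:00–12:00, 12:20–14:20, 14:40–15:30, 16:40–17:10.
Alice ∩ Vera: 11:50–12:00, 13:30–18:00.
Alice ∩ Vera ∩ Oren: 11:50–12:00, 14:30–18:00.
Alice ∩ Vera ∩ Oren ∩ Wei: 11:50–12:00, 14:40–15:30, 16:40–17:10.
Windows ≥ 20 min: 14:40–15:30, 16:40–17:10.
Earliest such window starts at 14:40.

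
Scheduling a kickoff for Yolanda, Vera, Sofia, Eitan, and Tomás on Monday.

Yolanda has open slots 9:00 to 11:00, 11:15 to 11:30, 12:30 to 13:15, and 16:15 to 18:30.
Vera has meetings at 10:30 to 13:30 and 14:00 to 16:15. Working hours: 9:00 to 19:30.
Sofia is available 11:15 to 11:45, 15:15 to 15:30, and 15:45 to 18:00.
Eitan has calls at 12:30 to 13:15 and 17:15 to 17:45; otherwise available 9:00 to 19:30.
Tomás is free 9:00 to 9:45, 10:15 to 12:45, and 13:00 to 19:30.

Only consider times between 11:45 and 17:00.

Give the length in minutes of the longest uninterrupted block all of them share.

45 minutes

Vera free within 09:00–19:30: 09:00–10:30, 13:30–14:00, 16:15–19:30.
Eitan free within 09:00–19:30: 09:00–12:30, 13:15–17:15, 17:45–19:30.
Yolanda ∩ Vera: 09:00–10:30, 16:15–18:30.
Yolanda ∩ Vera ∩ Sofia: 16:15–18:00.
Yolanda ∩ Vera ∩ Sofia ∩ Eitan: 16:15–17:15, 17:45–18:00.
Yolanda ∩ Vera ∩ Sofia ∩ Eitan ∩ Tomás: 16:15–17:15, 17:45–18:00.
Restricted to 11:45–17:00: 16:15–17:00.
Single common window of 45 minutes.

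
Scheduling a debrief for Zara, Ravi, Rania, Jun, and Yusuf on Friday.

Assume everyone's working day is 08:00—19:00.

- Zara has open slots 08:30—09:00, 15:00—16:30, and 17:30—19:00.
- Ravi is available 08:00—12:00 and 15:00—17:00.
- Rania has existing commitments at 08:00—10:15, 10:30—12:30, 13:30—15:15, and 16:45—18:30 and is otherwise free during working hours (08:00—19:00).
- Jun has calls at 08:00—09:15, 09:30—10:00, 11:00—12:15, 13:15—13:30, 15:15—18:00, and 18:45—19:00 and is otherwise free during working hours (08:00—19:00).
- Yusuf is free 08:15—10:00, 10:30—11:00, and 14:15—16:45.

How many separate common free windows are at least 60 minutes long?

Rania free within 08:00–19:00: 10:15–10:30, 12:30–13:30, 15:15–16:45, 18:30–19:00.
Jun free within 08:00–19:00: 09:15–09:30, 10:00–11:00, 12:15–13:15, 13:30–15:15, 18:00–18:45.
Zara ∩ Ravi: 08:30–09:00, 15:00–16:30.
Zara ∩ Ravi ∩ Rania: 15:15–16:30.
Zara ∩ Ravi ∩ Rania ∩ Jun: (none).
Zara ∩ Ravi ∩ Rania ∩ Jun ∩ Yusuf: (none).
Windows ≥ 60 min: (none).
That's 0 windows.

0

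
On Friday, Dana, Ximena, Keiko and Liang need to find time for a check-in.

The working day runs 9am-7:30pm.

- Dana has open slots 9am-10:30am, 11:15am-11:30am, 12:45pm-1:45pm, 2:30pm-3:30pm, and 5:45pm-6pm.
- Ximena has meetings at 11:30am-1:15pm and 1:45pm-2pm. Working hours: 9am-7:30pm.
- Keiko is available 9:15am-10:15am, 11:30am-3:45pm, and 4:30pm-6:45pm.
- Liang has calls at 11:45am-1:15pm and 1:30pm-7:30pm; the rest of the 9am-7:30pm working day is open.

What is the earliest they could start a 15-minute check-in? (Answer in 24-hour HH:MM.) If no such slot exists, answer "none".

09:15

Ximena free within 09:00–19:30: 09:00–11:30, 13:15–13:45, 14:00–19:30.
Liang free within 09:00–19:30: 09:00–11:45, 13:15–13:30.
Dana ∩ Ximena: 09:00–10:30, 11:15–11:30, 13:15–13:45, 14:30–15:30, 17:45–18:00.
Dana ∩ Ximena ∩ Keiko: 09:15–10:15, 13:15–13:45, 14:30–15:30, 17:45–18:00.
Dana ∩ Ximena ∩ Keiko ∩ Liang: 09:15–10:15, 13:15–13:30.
Windows ≥ 15 min: 09:15–10:15, 13:15–13:30.
Earliest such window starts at 09:15.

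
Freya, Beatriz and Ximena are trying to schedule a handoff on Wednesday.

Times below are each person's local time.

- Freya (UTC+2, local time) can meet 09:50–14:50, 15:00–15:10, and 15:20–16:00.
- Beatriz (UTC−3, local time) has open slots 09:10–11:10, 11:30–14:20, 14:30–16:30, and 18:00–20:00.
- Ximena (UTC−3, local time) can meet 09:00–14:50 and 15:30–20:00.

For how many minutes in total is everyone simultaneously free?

90 minutes

Freya → UTC: 07:50–12:50, 13:00–13:10, 13:20–14:00.
Beatriz → UTC: 12:10–14:10, 14:30–17:20, 17:30–19:30, 21:00–23:00.
Ximena → UTC: 12:00–17:50, 18:30–23:00.
Freya ∩ Beatriz: 12:10–12:50, 13:00–13:10, 13:20–14:00.
Freya ∩ Beatriz ∩ Ximena: 12:10–12:50, 13:00–13:10, 13:20–14:00.
Total common minutes: 40 + 10 + 40 = 90.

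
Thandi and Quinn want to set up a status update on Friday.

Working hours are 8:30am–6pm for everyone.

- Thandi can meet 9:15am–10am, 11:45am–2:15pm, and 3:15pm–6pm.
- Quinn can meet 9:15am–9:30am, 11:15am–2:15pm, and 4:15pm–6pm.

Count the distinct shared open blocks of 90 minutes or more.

Thandi ∩ Quinn: 09:15–09:30, 11:45–14:15, 16:15–18:00.
Windows ≥ 90 min: 11:45–14:15, 16:15–18:00.
That's 2 windows.

2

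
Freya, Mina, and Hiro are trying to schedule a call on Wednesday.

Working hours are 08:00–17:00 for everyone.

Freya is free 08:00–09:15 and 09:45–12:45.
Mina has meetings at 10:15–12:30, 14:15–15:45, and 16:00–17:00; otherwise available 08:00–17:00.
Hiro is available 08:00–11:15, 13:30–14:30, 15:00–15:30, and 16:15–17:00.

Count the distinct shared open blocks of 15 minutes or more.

Mina free within 08:00–17:00: 08:00–10:15, 12:30–14:15, 15:45–16:00.
Freya ∩ Mina: 08:00–09:15, 09:45–10:15, 12:30–12:45.
Freya ∩ Mina ∩ Hiro: 08:00–09:15, 09:45–10:15.
Windows ≥ 15 min: 08:00–09:15, 09:45–10:15.
That's 2 windows.

2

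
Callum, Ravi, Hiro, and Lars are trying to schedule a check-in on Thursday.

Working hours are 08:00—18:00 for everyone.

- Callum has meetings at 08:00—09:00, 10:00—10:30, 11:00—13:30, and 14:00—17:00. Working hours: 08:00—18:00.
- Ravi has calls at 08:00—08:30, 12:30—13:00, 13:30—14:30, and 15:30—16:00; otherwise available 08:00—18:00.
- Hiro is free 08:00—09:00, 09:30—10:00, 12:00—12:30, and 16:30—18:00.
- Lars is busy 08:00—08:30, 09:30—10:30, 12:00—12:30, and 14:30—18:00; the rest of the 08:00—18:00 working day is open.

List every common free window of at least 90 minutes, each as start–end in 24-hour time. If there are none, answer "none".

Callum free within 08:00–18:00: 09:00–10:00, 10:30–11:00, 13:30–14:00, 17:00–18:00.
Ravi free within 08:00–18:00: 08:30–12:30, 13:00–13:30, 14:30–15:30, 16:00–18:00.
Lars free within 08:00–18:00: 08:30–09:30, 10:30–12:00, 12:30–14:30.
Callum ∩ Ravi: 09:00–10:00, 10:30–11:00, 17:00–18:00.
Callum ∩ Ravi ∩ Hiro: 09:30–10:00, 17:00–18:00.
Callum ∩ Ravi ∩ Hiro ∩ Lars: (none).
Windows ≥ 90 min: (none).

none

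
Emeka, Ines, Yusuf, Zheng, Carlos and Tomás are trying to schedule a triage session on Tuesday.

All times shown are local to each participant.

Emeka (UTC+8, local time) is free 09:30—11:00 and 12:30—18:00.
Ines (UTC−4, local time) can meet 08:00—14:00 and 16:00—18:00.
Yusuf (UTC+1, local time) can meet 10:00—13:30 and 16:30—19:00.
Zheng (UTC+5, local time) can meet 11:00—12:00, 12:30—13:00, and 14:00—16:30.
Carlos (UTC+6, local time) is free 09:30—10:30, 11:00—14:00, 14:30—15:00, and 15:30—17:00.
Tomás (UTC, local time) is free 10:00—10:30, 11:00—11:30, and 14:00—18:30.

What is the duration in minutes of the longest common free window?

0 minutes

Emeka → UTC: 01:30–03:00, 04:30–10:00.
Ines → UTC: 12:00–18:00, 20:00–22:00.
Yusuf → UTC: 09:00–12:30, 15:30–18:00.
Zheng → UTC: 06:00–07:00, 07:30–08:00, 09:00–11:30.
Carlos → UTC: 03:30–04:30, 05:00–08:00, 08:30–09:00, 09:30–11:00.
Tomás → UTC: 10:00–10:30, 11:00–11:30, 14:00–18:30.
Emeka ∩ Ines: (none).
Emeka ∩ Ines ∩ Yusuf: (none).
Emeka ∩ Ines ∩ Yusuf ∩ Zheng: (none).
Emeka ∩ Ines ∩ Yusuf ∩ Zheng ∩ Carlos: (none).
Emeka ∩ Ines ∩ Yusuf ∩ Zheng ∩ Carlos ∩ Tomás: (none).
No common window.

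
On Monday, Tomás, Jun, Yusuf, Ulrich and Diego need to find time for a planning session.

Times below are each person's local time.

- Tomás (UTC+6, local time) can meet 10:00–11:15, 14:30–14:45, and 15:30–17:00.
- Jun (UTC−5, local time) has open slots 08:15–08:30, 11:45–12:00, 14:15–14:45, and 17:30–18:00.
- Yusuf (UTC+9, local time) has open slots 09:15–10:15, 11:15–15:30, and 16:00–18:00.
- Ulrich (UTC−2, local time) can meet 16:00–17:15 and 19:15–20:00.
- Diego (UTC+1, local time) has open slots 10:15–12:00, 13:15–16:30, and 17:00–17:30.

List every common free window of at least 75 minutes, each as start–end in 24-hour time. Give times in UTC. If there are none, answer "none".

Tomás → UTC: 04:00–05:15, 08:30–08:45, 09:30–11:00.
Jun → UTC: 13:15–13:30, 16:45–17:00, 19:15–19:45, 22:30–23:00.
Yusuf → UTC: 00:15–01:15, 02:15–06:30, 07:00–09:00.
Ulrich → UTC: 18:00–19:15, 21:15–22:00.
Diego → UTC: 09:15–11:00, 12:15–15:30, 16:00–16:30.
Tomás ∩ Jun: (none).
Tomás ∩ Jun ∩ Yusuf: (none).
Tomás ∩ Jun ∩ Yusuf ∩ Ulrich: (none).
Tomás ∩ Jun ∩ Yusuf ∩ Ulrich ∩ Diego: (none).
Windows ≥ 75 min: (none).

none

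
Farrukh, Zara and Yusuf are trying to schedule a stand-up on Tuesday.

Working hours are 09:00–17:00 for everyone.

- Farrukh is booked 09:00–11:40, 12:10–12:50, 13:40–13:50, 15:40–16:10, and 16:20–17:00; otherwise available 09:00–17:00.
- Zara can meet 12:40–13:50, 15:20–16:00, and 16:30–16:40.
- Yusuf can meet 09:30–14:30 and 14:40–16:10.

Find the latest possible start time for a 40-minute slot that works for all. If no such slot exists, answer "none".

13:00

Farrukh free within 09:00–17:00: 11:40–12:10, 12:50–13:40, 13:50–15:40, 16:10–16:20.
Farrukh ∩ Zara: 12:50–13:40, 15:20–15:40.
Farrukh ∩ Zara ∩ Yusuf: 12:50–13:40, 15:20–15:40.
Windows ≥ 40 min: 12:50–13:40.
Latest start in the last window 12:50–13:40 is 13:40 − 40 min = 13:00.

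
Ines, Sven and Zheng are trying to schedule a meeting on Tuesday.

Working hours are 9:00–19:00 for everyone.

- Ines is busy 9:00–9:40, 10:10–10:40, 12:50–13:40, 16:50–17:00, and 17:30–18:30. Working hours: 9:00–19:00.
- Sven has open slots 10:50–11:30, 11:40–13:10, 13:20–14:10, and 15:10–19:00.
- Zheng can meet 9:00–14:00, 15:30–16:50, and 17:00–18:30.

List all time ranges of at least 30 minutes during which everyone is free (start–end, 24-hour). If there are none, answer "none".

Ines free within 09:00–19:00: 09:40–10:10, 10:40–12:50, 13:40–16:50, 17:00–17:30, 18:30–19:00.
Ines ∩ Sven: 10:50–11:30, 11:40–12:50, 13:40–14:10, 15:10–16:50, 17:00–17:30, 18:30–19:00.
Ines ∩ Sven ∩ Zheng: 10:50–11:30, 11:40–12:50, 13:40–14:00, 15:30–16:50, 17:00–17:30.
Windows ≥ 30 min: 10:50–11:30, 11:40–12:50, 15:30–16:50, 17:00–17:30.

10:50–11:30, 11:40–12:50, 15:30–16:50, 17:00–17:30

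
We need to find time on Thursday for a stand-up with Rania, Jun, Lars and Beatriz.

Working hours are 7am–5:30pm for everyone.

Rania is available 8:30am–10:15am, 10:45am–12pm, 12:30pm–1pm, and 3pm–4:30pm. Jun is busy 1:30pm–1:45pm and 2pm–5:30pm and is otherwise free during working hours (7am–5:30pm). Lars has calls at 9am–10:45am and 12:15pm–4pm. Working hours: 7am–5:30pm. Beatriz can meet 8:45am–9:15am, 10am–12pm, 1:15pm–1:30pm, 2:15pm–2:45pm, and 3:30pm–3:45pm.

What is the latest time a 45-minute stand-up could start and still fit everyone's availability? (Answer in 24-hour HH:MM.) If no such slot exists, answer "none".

Jun free within 07:00–17:30: 07:00–13:30, 13:45–14:00.
Lars free within 07:00–17:30: 07:00–09:00, 10:45–12:15, 16:00–17:30.
Rania ∩ Jun: 08:30–10:15, 10:45–12:00, 12:30–13:00.
Rania ∩ Jun ∩ Lars: 08:30–09:00, 10:45–12:00.
Rania ∩ Jun ∩ Lars ∩ Beatriz: 08:45–09:00, 10:45–12:00.
Windows ≥ 45 min: 10:45–12:00.
Latest start in the last window 10:45–12:00 is 12:00 − 45 min = 11:15.

11:15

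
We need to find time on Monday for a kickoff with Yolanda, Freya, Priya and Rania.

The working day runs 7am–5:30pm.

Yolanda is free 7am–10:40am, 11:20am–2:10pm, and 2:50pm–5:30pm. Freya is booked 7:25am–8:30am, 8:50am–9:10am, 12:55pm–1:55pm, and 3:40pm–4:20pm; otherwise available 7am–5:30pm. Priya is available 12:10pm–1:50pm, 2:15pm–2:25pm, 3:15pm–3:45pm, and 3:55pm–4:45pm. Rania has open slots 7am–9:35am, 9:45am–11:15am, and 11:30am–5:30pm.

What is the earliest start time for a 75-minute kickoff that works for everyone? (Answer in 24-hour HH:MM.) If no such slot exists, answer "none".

Freya free within 07:00–17:30: 07:00–07:25, 08:30–08:50, 09:10–12:55, 13:55–15:40, 16:20–17:30.
Yolanda ∩ Freya: 07:00–07:25, 08:30–08:50, 09:10–10:40, 11:20–12:55, 13:55–14:10, 14:50–15:40, 16:20–17:30.
Yolanda ∩ Freya ∩ Priya: 12:10–12:55, 15:15–15:40, 16:20–16:45.
Yolanda ∩ Freya ∩ Priya ∩ Rania: 12:10–12:55, 15:15–15:40, 16:20–16:45.
Windows ≥ 75 min: (none).

none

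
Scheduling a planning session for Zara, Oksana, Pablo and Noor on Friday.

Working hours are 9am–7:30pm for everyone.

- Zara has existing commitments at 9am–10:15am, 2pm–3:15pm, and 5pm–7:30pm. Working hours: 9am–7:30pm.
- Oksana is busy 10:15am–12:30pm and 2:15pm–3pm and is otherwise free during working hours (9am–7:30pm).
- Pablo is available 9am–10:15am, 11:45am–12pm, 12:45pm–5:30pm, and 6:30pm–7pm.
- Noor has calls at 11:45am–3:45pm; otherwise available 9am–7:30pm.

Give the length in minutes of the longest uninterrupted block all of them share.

Zara free within 09:00–19:30: 10:15–14:00, 15:15–17:00.
Oksana free within 09:00–19:30: 09:00–10:15, 12:30–14:15, 15:00–19:30.
Noor free within 09:00–19:30: 09:00–11:45, 15:45–19:30.
Zara ∩ Oksana: 12:30–14:00, 15:15–17:00.
Zara ∩ Oksana ∩ Pablo: 12:45–14:00, 15:15–17:00.
Zara ∩ Oksana ∩ Pablo ∩ Noor: 15:45–17:00.
Single common window of 75 minutes.

75 minutes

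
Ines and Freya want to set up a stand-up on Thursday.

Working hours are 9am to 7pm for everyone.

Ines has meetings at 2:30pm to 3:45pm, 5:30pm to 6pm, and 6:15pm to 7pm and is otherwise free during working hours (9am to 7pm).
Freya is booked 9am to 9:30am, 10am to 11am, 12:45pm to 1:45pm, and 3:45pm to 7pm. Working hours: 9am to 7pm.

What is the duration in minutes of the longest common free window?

Ines free within 09:00–19:00: 09:00–14:30, 15:45–17:30, 18:00–18:15.
Freya free within 09:00–19:00: 09:30–10:00, 11:00–12:45, 13:45–15:45.
Ines ∩ Freya: 09:30–10:00, 11:00–12:45, 13:45–14:30.
Common window lengths: 30, 105, 45 min; longest is 105.

105 minutes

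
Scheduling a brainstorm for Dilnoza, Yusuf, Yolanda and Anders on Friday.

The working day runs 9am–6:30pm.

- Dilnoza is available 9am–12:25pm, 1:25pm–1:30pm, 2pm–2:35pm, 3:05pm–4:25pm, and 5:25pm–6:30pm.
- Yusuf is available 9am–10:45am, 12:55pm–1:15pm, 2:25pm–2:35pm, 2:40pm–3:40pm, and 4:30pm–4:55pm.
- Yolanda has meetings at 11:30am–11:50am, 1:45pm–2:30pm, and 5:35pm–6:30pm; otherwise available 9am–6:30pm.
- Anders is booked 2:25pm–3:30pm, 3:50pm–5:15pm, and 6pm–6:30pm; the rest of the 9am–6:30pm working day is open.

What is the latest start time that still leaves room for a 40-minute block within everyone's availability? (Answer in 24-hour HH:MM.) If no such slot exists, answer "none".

10:05

Yolanda free within 09:00–18:30: 09:00–11:30, 11:50–13:45, 14:30–17:35.
Anders free within 09:00–18:30: 09:00–14:25, 15:30–15:50, 17:15–18:00.
Dilnoza ∩ Yusuf: 09:00–10:45, 14:25–14:35, 15:05–15:40.
Dilnoza ∩ Yusuf ∩ Yolanda: 09:00–10:45, 14:30–14:35, 15:05–15:40.
Dilnoza ∩ Yusuf ∩ Yolanda ∩ Anders: 09:00–10:45, 15:30–15:40.
Windows ≥ 40 min: 09:00–10:45.
Latest start in the last window 09:00–10:45 is 10:45 − 40 min = 10:05.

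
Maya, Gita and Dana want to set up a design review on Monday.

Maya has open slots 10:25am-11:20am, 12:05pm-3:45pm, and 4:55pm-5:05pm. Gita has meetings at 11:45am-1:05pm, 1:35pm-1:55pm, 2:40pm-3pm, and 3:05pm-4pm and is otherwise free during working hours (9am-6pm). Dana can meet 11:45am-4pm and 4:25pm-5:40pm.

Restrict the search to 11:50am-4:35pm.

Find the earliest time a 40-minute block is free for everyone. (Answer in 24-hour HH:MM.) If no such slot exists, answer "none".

13:55

Gita free within 09:00–18:00: 09:00–11:45, 13:05–13:35, 13:55–14:40, 15:00–15:05, 16:00–18:00.
Maya ∩ Gita: 10:25–11:20, 13:05–13:35, 13:55–14:40, 15:00–15:05, 16:55–17:05.
Maya ∩ Gita ∩ Dana: 13:05–13:35, 13:55–14:40, 15:00–15:05, 16:55–17:05.
Restricted to 11:50–16:35: 13:05–13:35, 13:55–14:40, 15:00–15:05.
Windows ≥ 40 min: 13:55–14:40.
Earliest such window starts at 13:55.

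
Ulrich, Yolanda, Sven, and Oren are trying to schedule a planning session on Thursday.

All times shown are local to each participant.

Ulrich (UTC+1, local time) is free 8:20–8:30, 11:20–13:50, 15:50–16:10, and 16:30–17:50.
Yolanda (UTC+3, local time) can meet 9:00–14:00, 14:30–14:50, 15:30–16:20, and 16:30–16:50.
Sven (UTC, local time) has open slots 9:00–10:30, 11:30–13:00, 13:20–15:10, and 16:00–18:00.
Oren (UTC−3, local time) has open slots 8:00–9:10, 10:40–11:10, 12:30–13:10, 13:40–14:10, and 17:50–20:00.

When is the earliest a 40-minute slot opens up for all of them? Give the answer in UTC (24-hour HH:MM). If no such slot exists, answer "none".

none

Ulrich → UTC: 07:20–07:30, 10:20–12:50, 14:50–15:10, 15:30–16:50.
Yolanda → UTC: 06:00–11:00, 11:30–11:50, 12:30–13:20, 13:30–13:50.
Sven → UTC: 09:00–10:30, 11:30–13:00, 13:20–15:10, 16:00–18:00.
Oren → UTC: 11:00–12:10, 13:40–14:10, 15:30–16:10, 16:40–17:10, 20:50–23:00.
Ulrich ∩ Yolanda: 07:20–07:30, 10:20–11:00, 11:30–11:50, 12:30–12:50.
Ulrich ∩ Yolanda ∩ Sven: 10:20–10:30, 11:30–11:50, 12:30–12:50.
Ulrich ∩ Yolanda ∩ Sven ∩ Oren: 11:30–11:50.
Windows ≥ 40 min: (none).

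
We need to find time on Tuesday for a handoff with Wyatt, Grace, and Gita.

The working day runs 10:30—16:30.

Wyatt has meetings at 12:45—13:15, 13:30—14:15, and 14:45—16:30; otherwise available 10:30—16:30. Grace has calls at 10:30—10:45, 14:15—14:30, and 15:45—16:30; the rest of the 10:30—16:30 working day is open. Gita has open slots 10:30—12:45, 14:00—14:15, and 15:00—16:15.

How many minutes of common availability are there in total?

120 minutes

Wyatt free within 10:30–16:30: 10:30–12:45, 13:15–13:30, 14:15–14:45.
Grace free within 10:30–16:30: 10:45–14:15, 14:30–15:45.
Wyatt ∩ Grace: 10:45–12:45, 13:15–13:30, 14:30–14:45.
Wyatt ∩ Grace ∩ Gita: 10:45–12:45.
Total common minutes: 120.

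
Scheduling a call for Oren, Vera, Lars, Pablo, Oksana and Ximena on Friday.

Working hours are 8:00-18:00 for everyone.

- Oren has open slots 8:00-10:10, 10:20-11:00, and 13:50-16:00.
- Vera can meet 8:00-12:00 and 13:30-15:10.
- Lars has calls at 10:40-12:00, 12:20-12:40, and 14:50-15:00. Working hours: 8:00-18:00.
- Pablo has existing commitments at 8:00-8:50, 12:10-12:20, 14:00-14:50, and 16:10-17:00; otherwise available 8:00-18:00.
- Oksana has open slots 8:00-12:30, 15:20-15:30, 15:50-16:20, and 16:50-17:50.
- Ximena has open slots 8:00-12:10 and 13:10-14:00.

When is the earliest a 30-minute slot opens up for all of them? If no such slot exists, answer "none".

08:50

Lars free within 08:00–18:00: 08:00–10:40, 12:00–12:20, 12:40–14:50, 15:00–18:00.
Pablo free within 08:00–18:00: 08:50–12:10, 12:20–14:00, 14:50–16:10, 17:00–18:00.
Oren ∩ Vera: 08:00–10:10, 10:20–11:00, 13:50–15:10.
Oren ∩ Vera ∩ Lars: 08:00–10:10, 10:20–10:40, 13:50–14:50, 15:00–15:10.
Oren ∩ Vera ∩ Lars ∩ Pablo: 08:50–10:10, 10:20–10:40, 13:50–14:00, 15:00–15:10.
Oren ∩ Vera ∩ Lars ∩ Pablo ∩ Oksana: 08:50–10:10, 10:20–10:40.
Oren ∩ Vera ∩ Lars ∩ Pablo ∩ Oksana ∩ Ximena: 08:50–10:10, 10:20–10:40.
Windows ≥ 30 min: 08:50–10:10.
Earliest such window starts at 08:50.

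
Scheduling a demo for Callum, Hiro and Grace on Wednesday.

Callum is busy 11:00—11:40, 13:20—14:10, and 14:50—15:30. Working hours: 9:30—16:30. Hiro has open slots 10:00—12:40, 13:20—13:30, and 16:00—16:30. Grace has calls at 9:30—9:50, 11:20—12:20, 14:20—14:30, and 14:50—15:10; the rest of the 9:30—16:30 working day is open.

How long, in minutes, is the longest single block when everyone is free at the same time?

60 minutes

Callum free within 09:30–16:30: 09:30–11:00, 11:40–13:20, 14:10–14:50, 15:30–16:30.
Grace free within 09:30–16:30: 09:50–11:20, 12:20–14:20, 14:30–14:50, 15:10–16:30.
Callum ∩ Hiro: 10:00–11:00, 11:40–12:40, 16:00–16:30.
Callum ∩ Hiro ∩ Grace: 10:00–11:00, 12:20–12:40, 16:00–16:30.
Common window lengths: 60, 20, 30 min; longest is 60.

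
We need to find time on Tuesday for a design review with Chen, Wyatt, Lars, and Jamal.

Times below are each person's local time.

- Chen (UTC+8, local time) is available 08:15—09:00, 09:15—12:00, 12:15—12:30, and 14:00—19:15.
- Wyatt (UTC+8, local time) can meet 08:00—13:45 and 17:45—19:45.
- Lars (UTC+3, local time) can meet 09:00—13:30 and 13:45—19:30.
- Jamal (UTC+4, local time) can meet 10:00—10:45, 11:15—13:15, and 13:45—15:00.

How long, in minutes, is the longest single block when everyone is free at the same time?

45 minutes

Chen → UTC: 00:15–01:00, 01:15–04:00, 04:15–04:30, 06:00–11:15.
Wyatt → UTC: 00:00–05:45, 09:45–11:45.
Lars → UTC: 06:00–10:30, 10:45–16:30.
Jamal → UTC: 06:00–06:45, 07:15–09:15, 09:45–11:00.
Chen ∩ Wyatt: 00:15–01:00, 01:15–04:00, 04:15–04:30, 09:45–11:15.
Chen ∩ Wyatt ∩ Lars: 09:45–10:30, 10:45–11:15.
Chen ∩ Wyatt ∩ Lars ∩ Jamal: 09:45–10:30, 10:45–11:00.
Common window lengths: 45, 15 min; longest is 45.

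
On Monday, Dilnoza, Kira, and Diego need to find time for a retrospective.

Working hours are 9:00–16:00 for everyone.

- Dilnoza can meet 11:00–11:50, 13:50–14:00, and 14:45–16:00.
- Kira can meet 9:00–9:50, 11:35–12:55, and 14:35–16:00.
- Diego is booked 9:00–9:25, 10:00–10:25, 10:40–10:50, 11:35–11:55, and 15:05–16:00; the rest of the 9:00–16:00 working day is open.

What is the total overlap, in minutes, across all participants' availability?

20 minutes

Diego free within 09:00–16:00: 09:25–10:00, 10:25–10:40, 10:50–11:35, 11:55–15:05.
Dilnoza ∩ Kira: 11:35–11:50, 14:45–16:00.
Dilnoza ∩ Kira ∩ Diego: 14:45–15:05.
Total common minutes: 20.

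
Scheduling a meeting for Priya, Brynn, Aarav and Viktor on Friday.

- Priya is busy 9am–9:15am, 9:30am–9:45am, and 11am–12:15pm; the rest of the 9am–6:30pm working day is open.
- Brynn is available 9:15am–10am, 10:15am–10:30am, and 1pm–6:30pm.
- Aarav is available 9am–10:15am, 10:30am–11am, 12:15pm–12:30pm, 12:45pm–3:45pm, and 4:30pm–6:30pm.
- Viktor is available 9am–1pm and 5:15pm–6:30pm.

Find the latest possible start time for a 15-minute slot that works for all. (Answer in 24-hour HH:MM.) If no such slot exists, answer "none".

Priya free within 09:00–18:30: 09:15–09:30, 09:45–11:00, 12:15–18:30.
Priya ∩ Brynn: 09:15–09:30, 09:45–10:00, 10:15–10:30, 13:00–18:30.
Priya ∩ Brynn ∩ Aarav: 09:15–09:30, 09:45–10:00, 13:00–15:45, 16:30–18:30.
Priya ∩ Brynn ∩ Aarav ∩ Viktor: 09:15–09:30, 09:45–10:00, 17:15–18:30.
Windows ≥ 15 min: 09:15–09:30, 09:45–10:00, 17:15–18:30.
Latest start in the last window 17:15–18:30 is 18:30 − 15 min = 18:15.

18:15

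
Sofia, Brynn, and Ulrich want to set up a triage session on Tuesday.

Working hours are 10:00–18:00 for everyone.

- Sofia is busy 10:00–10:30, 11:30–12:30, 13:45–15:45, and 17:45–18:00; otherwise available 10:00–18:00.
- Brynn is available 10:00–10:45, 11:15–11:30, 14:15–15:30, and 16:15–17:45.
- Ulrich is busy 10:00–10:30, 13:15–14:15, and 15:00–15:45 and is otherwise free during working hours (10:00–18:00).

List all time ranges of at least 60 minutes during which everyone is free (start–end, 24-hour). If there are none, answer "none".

Sofia free within 10:00–18:00: 10:30–11:30, 12:30–13:45, 15:45–17:45.
Ulrich free within 10:00–18:00: 10:30–13:15, 14:15–15:00, 15:45–18:00.
Sofia ∩ Brynn: 10:30–10:45, 11:15–11:30, 16:15–17:45.
Sofia ∩ Brynn ∩ Ulrich: 10:30–10:45, 11:15–11:30, 16:15–17:45.
Windows ≥ 60 min: 16:15–17:45.

16:15–17:45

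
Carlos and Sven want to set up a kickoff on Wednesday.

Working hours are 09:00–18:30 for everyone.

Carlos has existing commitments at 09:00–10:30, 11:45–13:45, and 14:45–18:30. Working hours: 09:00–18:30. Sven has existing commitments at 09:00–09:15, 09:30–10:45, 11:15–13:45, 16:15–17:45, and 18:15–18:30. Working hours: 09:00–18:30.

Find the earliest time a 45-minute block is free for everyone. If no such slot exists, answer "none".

Carlos free within 09:00–18:30: 10:30–11:45, 13:45–14:45.
Sven free within 09:00–18:30: 09:15–09:30, 10:45–11:15, 13:45–16:15, 17:45–18:15.
Carlos ∩ Sven: 10:45–11:15, 13:45–14:45.
Windows ≥ 45 min: 13:45–14:45.
Earliest such window starts at 13:45.

13:45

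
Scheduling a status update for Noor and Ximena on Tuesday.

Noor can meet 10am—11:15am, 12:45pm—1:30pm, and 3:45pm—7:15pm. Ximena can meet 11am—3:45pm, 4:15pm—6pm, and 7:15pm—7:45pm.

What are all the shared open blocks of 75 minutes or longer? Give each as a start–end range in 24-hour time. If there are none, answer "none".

Noor ∩ Ximena: 11:00–11:15, 12:45–13:30, 16:15–18:00.
Windows ≥ 75 min: 16:15–18:00.

16:15–18:00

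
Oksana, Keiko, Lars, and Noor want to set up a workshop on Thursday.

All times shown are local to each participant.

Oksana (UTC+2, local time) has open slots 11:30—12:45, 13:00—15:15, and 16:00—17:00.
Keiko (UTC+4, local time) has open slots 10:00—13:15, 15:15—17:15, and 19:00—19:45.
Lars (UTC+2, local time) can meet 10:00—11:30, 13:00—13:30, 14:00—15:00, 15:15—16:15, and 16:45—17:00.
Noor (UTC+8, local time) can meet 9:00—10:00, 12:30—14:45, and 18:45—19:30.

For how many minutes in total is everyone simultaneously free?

15 minutes

Oksana → UTC: 09:30–10:45, 11:00–13:15, 14:00–15:00.
Keiko → UTC: 06:00–09:15, 11:15–13:15, 15:00–15:45.
Lars → UTC: 08:00–09:30, 11:00–11:30, 12:00–13:00, 13:15–14:15, 14:45–15:00.
Noor → UTC: 01:00–02:00, 04:30–06:45, 10:45–11:30.
Oksana ∩ Keiko: 11:15–13:15.
Oksana ∩ Keiko ∩ Lars: 11:15–11:30, 12:00–13:00.
Oksana ∩ Keiko ∩ Lars ∩ Noor: 11:15–11:30.
Total common minutes: 15.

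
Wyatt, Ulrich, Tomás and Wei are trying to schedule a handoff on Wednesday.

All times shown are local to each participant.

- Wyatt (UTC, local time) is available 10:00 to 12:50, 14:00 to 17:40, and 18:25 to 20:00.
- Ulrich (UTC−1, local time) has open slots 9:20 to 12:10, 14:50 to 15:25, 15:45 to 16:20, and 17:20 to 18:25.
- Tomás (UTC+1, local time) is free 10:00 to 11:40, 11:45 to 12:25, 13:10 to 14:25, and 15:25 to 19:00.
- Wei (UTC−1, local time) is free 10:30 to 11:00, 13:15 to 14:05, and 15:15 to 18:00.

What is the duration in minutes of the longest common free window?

35 minutes

Wyatt → UTC: 10:00–12:50, 14:00–17:40, 18:25–20:00.
Ulrich → UTC: 10:20–13:10, 15:50–16:25, 16:45–17:20, 18:20–19:25.
Tomás → UTC: 09:00–10:40, 10:45–11:25, 12:10–13:25, 14:25–18:00.
Wei → UTC: 11:30–12:00, 14:15–15:05, 16:15–19:00.
Wyatt ∩ Ulrich: 10:20–12:50, 15:50–16:25, 16:45–17:20, 18:25–19:25.
Wyatt ∩ Ulrich ∩ Tomás: 10:20–10:40, 10:45–11:25, 12:10–12:50, 15:50–16:25, 16:45–17:20.
Wyatt ∩ Ulrich ∩ Tomás ∩ Wei: 16:15–16:25, 16:45–17:20.
Common window lengths: 10, 35 min; longest is 35.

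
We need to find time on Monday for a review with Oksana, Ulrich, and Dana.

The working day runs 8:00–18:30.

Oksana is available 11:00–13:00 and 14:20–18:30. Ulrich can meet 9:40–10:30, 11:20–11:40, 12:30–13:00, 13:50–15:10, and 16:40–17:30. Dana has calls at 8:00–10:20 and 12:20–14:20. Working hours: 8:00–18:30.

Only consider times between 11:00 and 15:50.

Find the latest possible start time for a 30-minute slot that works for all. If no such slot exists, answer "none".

14:40

Dana free within 08:00–18:30: 10:20–12:20, 14:20–18:30.
Oksana ∩ Ulrich: 11:20–11:40, 12:30–13:00, 14:20–15:10, 16:40–17:30.
Oksana ∩ Ulrich ∩ Dana: 11:20–11:40, 14:20–15:10, 16:40–17:30.
Restricted to 11:00–15:50: 11:20–11:40, 14:20–15:10.
Windows ≥ 30 min: 14:20–15:10.
Latest start in the last window 14:20–15:10 is 15:10 − 30 min = 14:40.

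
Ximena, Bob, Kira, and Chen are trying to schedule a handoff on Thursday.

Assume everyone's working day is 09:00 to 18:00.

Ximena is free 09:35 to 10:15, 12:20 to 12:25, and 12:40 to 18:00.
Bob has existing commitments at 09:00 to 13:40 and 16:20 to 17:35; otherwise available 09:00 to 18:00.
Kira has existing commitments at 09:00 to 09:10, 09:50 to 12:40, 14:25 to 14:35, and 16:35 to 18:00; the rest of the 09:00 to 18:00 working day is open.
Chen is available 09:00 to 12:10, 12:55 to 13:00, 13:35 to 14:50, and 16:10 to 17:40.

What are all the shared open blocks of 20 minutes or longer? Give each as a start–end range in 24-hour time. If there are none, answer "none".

Bob free within 09:00–18:00: 13:40–16:20, 17:35–18:00.
Kira free within 09:00–18:00: 09:10–09:50, 12:40–14:25, 14:35–16:35.
Ximena ∩ Bob: 13:40–16:20, 17:35–18:00.
Ximena ∩ Bob ∩ Kira: 13:40–14:25, 14:35–16:20.
Ximena ∩ Bob ∩ Kira ∩ Chen: 13:40–14:25, 14:35–14:50, 16:10–16:20.
Windows ≥ 20 min: 13:40–14:25.

13:40–14:25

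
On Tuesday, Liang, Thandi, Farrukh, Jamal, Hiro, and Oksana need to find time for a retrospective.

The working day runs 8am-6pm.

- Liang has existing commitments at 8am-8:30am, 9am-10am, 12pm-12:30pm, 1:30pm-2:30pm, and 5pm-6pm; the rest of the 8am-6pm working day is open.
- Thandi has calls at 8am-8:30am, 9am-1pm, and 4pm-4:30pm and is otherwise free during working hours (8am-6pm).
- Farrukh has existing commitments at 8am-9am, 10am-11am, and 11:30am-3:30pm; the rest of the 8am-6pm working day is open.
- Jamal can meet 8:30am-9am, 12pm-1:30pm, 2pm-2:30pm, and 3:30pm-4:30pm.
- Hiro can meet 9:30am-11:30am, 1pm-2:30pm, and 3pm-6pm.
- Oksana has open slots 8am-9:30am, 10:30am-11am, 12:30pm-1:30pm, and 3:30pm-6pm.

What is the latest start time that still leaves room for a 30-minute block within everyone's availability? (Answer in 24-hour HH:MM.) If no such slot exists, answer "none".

Liang free within 08:00–18:00: 08:30–09:00, 10:00–12:00, 12:30–13:30, 14:30–17:00.
Thandi free within 08:00–18:00: 08:30–09:00, 13:00–16:00, 16:30–18:00.
Farrukh free within 08:00–18:00: 09:00–10:00, 11:00–11:30, 15:30–18:00.
Liang ∩ Thandi: 08:30–09:00, 13:00–13:30, 14:30–16:00, 16:30–17:00.
Liang ∩ Thandi ∩ Farrukh: 15:30–16:00, 16:30–17:00.
Liang ∩ Thandi ∩ Farrukh ∩ Jamal: 15:30–16:00.
Liang ∩ Thandi ∩ Farrukh ∩ Jamal ∩ Hiro: 15:30–16:00.
Liang ∩ Thandi ∩ Farrukh ∩ Jamal ∩ Hiro ∩ Oksana: 15:30–16:00.
Windows ≥ 30 min: 15:30–16:00.
Latest start in the last window 15:30–16:00 is 16:00 − 30 min = 15:30.

15:30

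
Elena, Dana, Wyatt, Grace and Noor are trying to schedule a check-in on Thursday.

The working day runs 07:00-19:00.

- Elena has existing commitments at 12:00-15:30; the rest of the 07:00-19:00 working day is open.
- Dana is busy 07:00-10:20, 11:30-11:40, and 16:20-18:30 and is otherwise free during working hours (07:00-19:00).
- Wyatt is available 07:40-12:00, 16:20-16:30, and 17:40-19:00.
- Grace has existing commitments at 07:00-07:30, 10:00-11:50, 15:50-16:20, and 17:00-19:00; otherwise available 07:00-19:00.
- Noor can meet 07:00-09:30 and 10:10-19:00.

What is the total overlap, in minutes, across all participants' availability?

Elena free within 07:00–19:00: 07:00–12:00, 15:30–19:00.
Dana free within 07:00–19:00: 10:20–11:30, 11:40–16:20, 18:30–19:00.
Grace free within 07:00–19:00: 07:30–10:00, 11:50–15:50, 16:20–17:00.
Elena ∩ Dana: 10:20–11:30, 11:40–12:00, 15:30–16:20, 18:30–19:00.
Elena ∩ Dana ∩ Wyatt: 10:20–11:30, 11:40–12:00, 18:30–19:00.
Elena ∩ Dana ∩ Wyatt ∩ Grace: 11:50–12:00.
Elena ∩ Dana ∩ Wyatt ∩ Grace ∩ Noor: 11:50–12:00.
Total common minutes: 10.

10 minutes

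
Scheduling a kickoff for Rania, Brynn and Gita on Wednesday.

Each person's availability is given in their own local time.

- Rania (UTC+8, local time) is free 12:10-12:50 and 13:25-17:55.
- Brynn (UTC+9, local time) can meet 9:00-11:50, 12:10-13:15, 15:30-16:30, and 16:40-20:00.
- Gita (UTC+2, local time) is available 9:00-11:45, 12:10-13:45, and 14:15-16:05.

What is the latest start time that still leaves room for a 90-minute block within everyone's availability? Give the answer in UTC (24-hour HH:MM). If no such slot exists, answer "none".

Rania → UTC: 04:10–04:50, 05:25–09:55.
Brynn → UTC: 00:00–02:50, 03:10–04:15, 06:30–07:30, 07:40–11:00.
Gita → UTC: 07:00–09:45, 10:10–11:45, 12:15–14:05.
Rania ∩ Brynn: 04:10–04:15, 06:30–07:30, 07:40–09:55.
Rania ∩ Brynn ∩ Gita: 07:00–07:30, 07:40–09:45.
Windows ≥ 90 min: 07:40–09:45.
Latest start in the last window 07:40–09:45 is 09:45 − 90 min = 08:15.

08:15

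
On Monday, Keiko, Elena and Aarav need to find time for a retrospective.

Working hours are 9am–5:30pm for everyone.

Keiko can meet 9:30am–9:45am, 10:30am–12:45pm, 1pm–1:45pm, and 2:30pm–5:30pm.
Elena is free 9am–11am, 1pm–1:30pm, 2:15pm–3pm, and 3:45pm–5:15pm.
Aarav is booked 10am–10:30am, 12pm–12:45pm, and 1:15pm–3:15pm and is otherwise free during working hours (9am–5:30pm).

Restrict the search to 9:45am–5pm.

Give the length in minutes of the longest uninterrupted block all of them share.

75 minutes

Aarav free within 09:00–17:30: 09:00–10:00, 10:30–12:00, 12:45–13:15, 15:15–17:30.
Keiko ∩ Elena: 09:30–09:45, 10:30–11:00, 13:00–13:30, 14:30–15:00, 15:45–17:15.
Keiko ∩ Elena ∩ Aarav: 09:30–09:45, 10:30–11:00, 13:00–13:15, 15:45–17:15.
Restricted to 09:45–17:00: 10:30–11:00, 13:00–13:15, 15:45–17:00.
Common window lengths: 30, 15, 75 min; longest is 75.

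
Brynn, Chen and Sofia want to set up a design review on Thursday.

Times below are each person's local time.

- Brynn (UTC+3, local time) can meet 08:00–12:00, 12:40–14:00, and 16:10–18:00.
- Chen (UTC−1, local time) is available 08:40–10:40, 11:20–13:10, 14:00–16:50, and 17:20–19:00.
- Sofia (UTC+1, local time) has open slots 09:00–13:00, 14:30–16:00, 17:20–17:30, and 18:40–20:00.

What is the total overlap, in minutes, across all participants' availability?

Brynn → UTC: 05:00–09:00, 09:40–11:00, 13:10–15:00.
Chen → UTC: 09:40–11:40, 12:20–14:10, 15:00–17:50, 18:20–20:00.
Sofia → UTC: 08:00–12:00, 13:30–15:00, 16:20–16:30, 17:40–19:00.
Brynn ∩ Chen: 09:40–11:00, 13:10–14:10.
Brynn ∩ Chen ∩ Sofia: 09:40–11:00, 13:30–14:10.
Total common minutes: 80 + 40 = 120.

120 minutes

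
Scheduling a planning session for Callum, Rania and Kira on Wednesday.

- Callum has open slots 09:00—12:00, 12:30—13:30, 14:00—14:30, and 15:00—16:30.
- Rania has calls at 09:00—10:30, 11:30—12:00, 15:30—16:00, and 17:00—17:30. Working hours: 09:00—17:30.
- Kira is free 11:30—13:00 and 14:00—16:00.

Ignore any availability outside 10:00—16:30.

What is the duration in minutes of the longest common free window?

30 minutes

Rania free within 09:00–17:30: 10:30–11:30, 12:00–15:30, 16:00–17:00.
Callum ∩ Rania: 10:30–11:30, 12:30–13:30, 14:00–14:30, 15:00–15:30, 16:00–16:30.
Callum ∩ Rania ∩ Kira: 12:30–13:00, 14:00–14:30, 15:00–15:30.
Restricted to 10:00–16:30: 12:30–13:00, 14:00–14:30, 15:00–15:30.
Common window lengths: 30, 30, 30 min; longest is 30.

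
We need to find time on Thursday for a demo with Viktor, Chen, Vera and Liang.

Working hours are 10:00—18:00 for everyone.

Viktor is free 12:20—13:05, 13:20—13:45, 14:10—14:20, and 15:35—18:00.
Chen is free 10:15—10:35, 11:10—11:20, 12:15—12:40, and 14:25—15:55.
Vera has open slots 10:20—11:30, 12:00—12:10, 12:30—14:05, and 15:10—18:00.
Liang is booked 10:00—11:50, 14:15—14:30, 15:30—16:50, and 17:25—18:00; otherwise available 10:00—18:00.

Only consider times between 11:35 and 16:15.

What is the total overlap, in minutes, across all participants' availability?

Liang free within 10:00–18:00: 11:50–14:15, 14:30–15:30, 16:50–17:25.
Viktor ∩ Chen: 12:20–12:40, 15:35–15:55.
Viktor ∩ Chen ∩ Vera: 12:30–12:40, 15:35–15:55.
Viktor ∩ Chen ∩ Vera ∩ Liang: 12:30–12:40.
Restricted to 11:35–16:15: 12:30–12:40.
Total common minutes: 10.

10 minutes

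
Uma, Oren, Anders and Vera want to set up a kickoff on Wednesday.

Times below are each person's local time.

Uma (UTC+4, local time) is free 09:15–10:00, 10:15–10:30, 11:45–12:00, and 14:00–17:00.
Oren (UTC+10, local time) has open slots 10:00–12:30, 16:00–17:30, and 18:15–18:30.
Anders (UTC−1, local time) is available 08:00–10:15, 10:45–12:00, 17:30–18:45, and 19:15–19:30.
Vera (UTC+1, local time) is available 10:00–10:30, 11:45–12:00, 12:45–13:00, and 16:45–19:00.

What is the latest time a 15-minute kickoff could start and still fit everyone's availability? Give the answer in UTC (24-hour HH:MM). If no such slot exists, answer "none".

none

Uma → UTC: 05:15–06:00, 06:15–06:30, 07:45–08:00, 10:00–13:00.
Oren → UTC: 00:00–02:30, 06:00–07:30, 08:15–08:30.
Anders → UTC: 09:00–11:15, 11:45–13:00, 18:30–19:45, 20:15–20:30.
Vera → UTC: 09:00–09:30, 10:45–11:00, 11:45–12:00, 15:45–18:00.
Uma ∩ Oren: 06:15–06:30.
Uma ∩ Oren ∩ Anders: (none).
Uma ∩ Oren ∩ Anders ∩ Vera: (none).
Windows ≥ 15 min: (none).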